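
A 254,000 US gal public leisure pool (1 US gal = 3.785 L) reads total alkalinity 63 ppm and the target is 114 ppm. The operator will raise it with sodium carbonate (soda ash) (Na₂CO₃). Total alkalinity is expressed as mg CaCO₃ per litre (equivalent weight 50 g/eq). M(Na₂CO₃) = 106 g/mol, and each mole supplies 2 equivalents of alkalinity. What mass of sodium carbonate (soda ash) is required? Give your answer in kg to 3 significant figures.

Volume: 254,000 US gal × 3.785 L/gal = 961,390 L.
Alkalinity to add: (114 − 63) = 51 mg/L as CaCO₃ × 961,390 L = 49,030 g as CaCO₃.
Equivalents: 49,030 g ÷ 50 g/eq = 980.6 eq.
Each mole of Na₂CO₃ supplies 2 eq, so 980.6 / 2 = 490.3 mol.
Mass: 490.3 mol × 106 g/mol = 51,970 g.

52.0 kg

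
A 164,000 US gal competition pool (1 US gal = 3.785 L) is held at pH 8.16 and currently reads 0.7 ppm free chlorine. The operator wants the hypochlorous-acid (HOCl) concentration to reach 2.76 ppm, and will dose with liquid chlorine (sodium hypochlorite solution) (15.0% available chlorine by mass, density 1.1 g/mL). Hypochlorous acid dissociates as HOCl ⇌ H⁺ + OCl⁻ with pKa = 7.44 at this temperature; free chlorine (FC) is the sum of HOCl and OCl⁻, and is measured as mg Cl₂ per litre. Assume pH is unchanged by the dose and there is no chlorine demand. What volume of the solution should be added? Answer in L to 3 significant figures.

62.2 L

Volume: 164,000 US gal × 3.785 L/gal = 620,740 L.
[OCl⁻]/[HOCl] = 10^(pH − pKa) = 10^(8.16 − 7.44) = 5.248; fraction as HOCl = 1/(1 + 5.248) = 0.16.
Free chlorine required for 2.76 ppm HOCl: 2.76 / 0.16 = 17.24 ppm.
FC to add: 17.24 − 0.7 = 16.54 mg/L as Cl₂.
Cl₂ equivalent: 16.54 mg/L × 620,740 L = 10,270 g.
Product at 15.0% available Cl: 10,270 / 0.15 = 68,470 g.
Volume: 68,470 g ÷ 1.1 g/mL = 62,240 mL.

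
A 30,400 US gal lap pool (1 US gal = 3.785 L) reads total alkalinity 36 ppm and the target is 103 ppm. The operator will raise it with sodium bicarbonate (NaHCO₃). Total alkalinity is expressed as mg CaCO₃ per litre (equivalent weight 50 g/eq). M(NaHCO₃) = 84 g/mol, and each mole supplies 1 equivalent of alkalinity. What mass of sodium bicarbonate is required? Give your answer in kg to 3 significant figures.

13.0 kg

Volume: 30,400 US gal × 3.785 L/gal = 115,064 L.
Alkalinity to add: (103 − 36) = 67 mg/L as CaCO₃ × 115,064 L = 7709 g as CaCO₃.
Equivalents: 7709 g ÷ 50 g/eq = 154.2 eq.
NaHCO₃ supplies 1 eq per mole → 154.2 mol.
Mass: 154.2 mol × 84 g/mol = 12,950 g.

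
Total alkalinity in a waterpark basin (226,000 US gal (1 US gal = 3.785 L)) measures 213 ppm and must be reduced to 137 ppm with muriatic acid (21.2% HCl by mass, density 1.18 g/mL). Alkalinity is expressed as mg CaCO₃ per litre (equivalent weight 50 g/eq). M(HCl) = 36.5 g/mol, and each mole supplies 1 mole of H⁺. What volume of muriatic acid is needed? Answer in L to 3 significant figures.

190 L

Volume: 226,000 US gal × 3.785 L/gal = 855,410 L.
Alkalinity to neutralize: (213 − 137) = 76 mg/L as CaCO₃ × 855,410 L = 65,010 g as CaCO₃.
Equivalents of H⁺ required: 65,010 ÷ 50 g/eq = 1300 eq = 1300 mol HCl.
Mass of HCl: 1300 × 36.5 = 47,460 g.
Mass of 21.2% solution: 47,460 / 0.212 = 223,900 g.
Volume: 223,900 g ÷ 1.18 g/mL = 189,700 mL.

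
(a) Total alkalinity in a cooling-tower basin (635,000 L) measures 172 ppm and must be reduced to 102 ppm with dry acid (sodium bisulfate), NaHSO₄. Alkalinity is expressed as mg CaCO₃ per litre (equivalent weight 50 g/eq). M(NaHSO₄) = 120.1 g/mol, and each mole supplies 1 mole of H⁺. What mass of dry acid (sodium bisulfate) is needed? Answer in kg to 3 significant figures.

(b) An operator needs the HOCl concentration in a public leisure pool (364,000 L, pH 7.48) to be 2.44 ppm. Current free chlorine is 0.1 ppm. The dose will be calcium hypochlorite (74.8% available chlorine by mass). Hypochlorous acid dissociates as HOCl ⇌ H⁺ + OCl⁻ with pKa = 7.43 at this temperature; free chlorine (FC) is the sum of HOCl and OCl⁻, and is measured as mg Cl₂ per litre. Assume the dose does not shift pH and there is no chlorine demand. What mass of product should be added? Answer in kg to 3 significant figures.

(a) 107 kg; (b) 2.47 kg

(a) Alkalinity to neutralize: (172 − 102) = 70 mg/L as CaCO₃ × 635,000 L = 44,450 g as CaCO₃.
(a) Equivalents of H⁺ required: 44,450 ÷ 50 g/eq = 889 eq = 889 mol NaHSO₄.
(a) Mass of NaHSO₄: 889 × 120.1 = 106,800 g.

(b) [OCl⁻]/[HOCl] = 10^(pH − pKa) = 10^(7.48 − 7.43) = 1.122; fraction as HOCl = 1/(1 + 1.122) = 0.4712.
(b) Free chlorine required for 2.44 ppm HOCl: 2.44 / 0.4712 = 5.178 ppm.
(b) FC to add: 5.178 − 0.1 = 5.078 mg/L as Cl₂.
(b) Cl₂ equivalent: 5.078 mg/L × 364,000 L = 1848 g.
(b) Product at 74.8% available Cl: 1848 / 0.748 = 2471 g.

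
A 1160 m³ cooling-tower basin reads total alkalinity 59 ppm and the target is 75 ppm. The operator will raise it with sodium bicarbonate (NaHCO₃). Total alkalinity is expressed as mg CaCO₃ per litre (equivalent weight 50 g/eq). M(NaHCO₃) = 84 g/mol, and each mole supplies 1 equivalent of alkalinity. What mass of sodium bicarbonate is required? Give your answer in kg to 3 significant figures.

31.2 kg

Volume: 1160 m³ = 1,160,000 L.
Alkalinity to add: (75 − 59) = 16 mg/L as CaCO₃ × 1,160,000 L = 18,560 g as CaCO₃.
Equivalents: 18,560 g ÷ 50 g/eq = 371.2 eq.
NaHCO₃ supplies 1 eq per mole → 371.2 mol.
Mass: 371.2 mol × 84 g/mol = 31,180 g.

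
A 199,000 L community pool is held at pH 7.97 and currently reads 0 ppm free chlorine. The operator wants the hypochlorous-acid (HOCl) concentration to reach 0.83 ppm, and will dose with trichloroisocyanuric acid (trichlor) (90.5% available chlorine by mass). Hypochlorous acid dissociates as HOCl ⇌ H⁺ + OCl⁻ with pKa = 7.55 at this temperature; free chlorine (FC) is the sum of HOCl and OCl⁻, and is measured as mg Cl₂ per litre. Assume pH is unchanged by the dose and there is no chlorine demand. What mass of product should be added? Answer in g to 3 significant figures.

[OCl⁻]/[HOCl] = 10^(pH − pKa) = 10^(7.97 − 7.55) = 2.63; fraction as HOCl = 1/(1 + 2.63) = 0.2755.
Free chlorine required for 0.83 ppm HOCl: 0.83 / 0.2755 = 3.013 ppm.
FC to add: 3.013 − 0 = 3.013 mg/L as Cl₂.
Cl₂ equivalent: 3.013 mg/L × 199,000 L = 599.6 g.
Product at 90.5% available Cl: 599.6 / 0.905 = 662.6 g.

663 g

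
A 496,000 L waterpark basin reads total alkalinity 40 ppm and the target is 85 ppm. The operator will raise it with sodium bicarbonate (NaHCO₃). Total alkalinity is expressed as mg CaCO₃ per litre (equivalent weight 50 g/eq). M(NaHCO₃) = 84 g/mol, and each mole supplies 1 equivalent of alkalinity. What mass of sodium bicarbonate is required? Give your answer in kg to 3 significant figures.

Alkalinity to add: (85 − 40) = 45 mg/L as CaCO₃ × 496,000 L = 22,320 g as CaCO₃.
Equivalents: 22,320 g ÷ 50 g/eq = 446.4 eq.
NaHCO₃ supplies 1 eq per mole → 446.4 mol.
Mass: 446.4 mol × 84 g/mol = 37,500 g.

37.5 kg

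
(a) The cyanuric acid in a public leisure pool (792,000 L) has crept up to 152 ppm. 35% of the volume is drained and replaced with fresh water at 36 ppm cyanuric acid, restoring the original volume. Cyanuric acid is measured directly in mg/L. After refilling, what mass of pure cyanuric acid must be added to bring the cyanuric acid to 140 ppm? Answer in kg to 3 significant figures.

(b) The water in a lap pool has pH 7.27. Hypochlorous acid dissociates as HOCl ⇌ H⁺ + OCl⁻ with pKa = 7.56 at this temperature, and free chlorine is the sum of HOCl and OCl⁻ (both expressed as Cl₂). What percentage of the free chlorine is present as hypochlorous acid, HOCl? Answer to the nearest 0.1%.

(a) After draining 35% and refilling: 152 × 0.65 + 36 × 0.35 = 111.4 ppm.
(a) Deficit to target: 140 − 111.4 = 28.6 mg/L.
(a) Mass: 28.6 mg/L × 792,000 L = 22,650 g cyanuric acid.

(b) [OCl⁻]/[HOCl] = 10^(pH − pKa) = 10^(7.27 − 7.56) = 10^-0.29 = 0.5129.
(b) Fraction as HOCl = 1 / (1 + 0.5129) = 0.661.

(a) 22.7 kg; (b) 66.1%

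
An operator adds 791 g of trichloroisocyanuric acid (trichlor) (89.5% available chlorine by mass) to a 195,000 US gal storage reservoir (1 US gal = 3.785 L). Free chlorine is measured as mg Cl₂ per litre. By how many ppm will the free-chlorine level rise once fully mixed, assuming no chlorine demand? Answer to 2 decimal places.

Volume: 195,000 US gal × 3.785 L/gal = 738,075 L.
Available chlorine delivered: 791 g × 0.895 = 707.9 g as Cl₂.
Concentration rise: 707.9 g / 738,075 L = 0.9592 mg/L = 0.96 ppm.

0.96 ppm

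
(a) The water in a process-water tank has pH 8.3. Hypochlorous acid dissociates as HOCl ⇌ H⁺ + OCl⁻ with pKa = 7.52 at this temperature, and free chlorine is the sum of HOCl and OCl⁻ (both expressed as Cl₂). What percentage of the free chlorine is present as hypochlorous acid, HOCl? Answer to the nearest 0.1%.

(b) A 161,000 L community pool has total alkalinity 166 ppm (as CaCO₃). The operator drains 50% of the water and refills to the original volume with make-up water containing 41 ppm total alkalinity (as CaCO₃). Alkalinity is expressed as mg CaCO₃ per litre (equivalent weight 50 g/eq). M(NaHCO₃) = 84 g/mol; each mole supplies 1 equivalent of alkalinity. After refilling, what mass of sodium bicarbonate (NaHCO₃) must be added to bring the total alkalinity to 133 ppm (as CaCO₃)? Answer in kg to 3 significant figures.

(a) [OCl⁻]/[HOCl] = 10^(pH − pKa) = 10^(8.3 − 7.52) = 10^0.78 = 6.026.
(a) Fraction as HOCl = 1 / (1 + 6.026) = 0.1423.

(b) After draining 50% and refilling: 166 × 0.50 + 41 × 0.50 = 103.5 ppm.
(b) Deficit to target: 133 − 103.5 = 29.5 mg/L.
(b) As CaCO₃: 29.5 mg/L × 161,000 L = 4750 g; ÷ 50 g/eq ÷ 1 = 94.99 mol NaHCO₃.
(b) Mass: 94.99 × 84 = 7979 g.

(a) 14.2%; (b) 7.98 kg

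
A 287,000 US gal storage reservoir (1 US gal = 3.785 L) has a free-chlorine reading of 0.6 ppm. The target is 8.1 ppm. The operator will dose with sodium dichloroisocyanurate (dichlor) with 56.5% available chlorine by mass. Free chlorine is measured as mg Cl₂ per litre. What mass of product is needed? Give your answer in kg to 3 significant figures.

14.4 kg

Volume: 287,000 US gal × 3.785 L/gal = 1,086,295 L.
Chlorine deficit: 8.1 − 0.6 = 7.5 ppm = 7.5 mg/L as Cl₂.
Cl₂ equivalent needed: 7.5 mg/L × 1,086,295 L = 8,147,000 mg = 8147 g.
Product at 56.5% available chlorine: 8147 / 0.565 = 14,420 g.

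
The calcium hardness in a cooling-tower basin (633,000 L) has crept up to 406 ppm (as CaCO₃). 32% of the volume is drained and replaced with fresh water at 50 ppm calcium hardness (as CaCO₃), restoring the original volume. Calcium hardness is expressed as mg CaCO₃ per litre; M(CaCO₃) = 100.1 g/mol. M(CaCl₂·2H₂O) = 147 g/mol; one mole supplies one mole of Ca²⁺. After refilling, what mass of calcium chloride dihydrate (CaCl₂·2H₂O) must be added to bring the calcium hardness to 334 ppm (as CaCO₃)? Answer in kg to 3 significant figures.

39.0 kg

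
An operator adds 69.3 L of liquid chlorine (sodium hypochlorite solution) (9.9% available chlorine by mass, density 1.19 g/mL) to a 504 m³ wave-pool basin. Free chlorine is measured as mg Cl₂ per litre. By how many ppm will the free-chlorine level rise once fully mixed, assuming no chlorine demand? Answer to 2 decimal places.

Volume: 504 m³ = 504,000 L.
Mass of solution: 69.3 L × 1000 mL/L × 1.19 g/mL = 82,470 g.
Available chlorine delivered: 82,470 g × 0.099 = 8164 g as Cl₂.
Concentration rise: 8164 g / 504,000 L = 16.2 mg/L = 16.20 ppm.

16.20 ppm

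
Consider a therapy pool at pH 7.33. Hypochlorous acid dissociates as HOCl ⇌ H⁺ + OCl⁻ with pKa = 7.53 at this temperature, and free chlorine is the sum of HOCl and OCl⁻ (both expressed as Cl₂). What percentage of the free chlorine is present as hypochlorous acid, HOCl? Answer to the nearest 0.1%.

61.3%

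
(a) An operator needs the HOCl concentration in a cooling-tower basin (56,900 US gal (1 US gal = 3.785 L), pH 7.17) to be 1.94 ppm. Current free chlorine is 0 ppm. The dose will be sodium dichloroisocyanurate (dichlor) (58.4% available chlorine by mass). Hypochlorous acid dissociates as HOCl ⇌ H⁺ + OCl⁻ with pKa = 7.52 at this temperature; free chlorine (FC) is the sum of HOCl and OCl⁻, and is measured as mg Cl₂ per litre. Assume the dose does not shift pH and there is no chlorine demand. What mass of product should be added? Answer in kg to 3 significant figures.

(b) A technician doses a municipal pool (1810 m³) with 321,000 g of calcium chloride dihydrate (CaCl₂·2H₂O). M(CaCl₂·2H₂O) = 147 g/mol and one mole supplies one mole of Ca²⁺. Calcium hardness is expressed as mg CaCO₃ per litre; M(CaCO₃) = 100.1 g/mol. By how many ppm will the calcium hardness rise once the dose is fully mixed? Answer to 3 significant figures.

(a) Volume: 56,900 US gal × 3.785 L/gal = 215,366 L.
(a) [OCl⁻]/[HOCl] = 10^(pH − pKa) = 10^(7.17 − 7.52) = 0.4467; fraction as HOCl = 1/(1 + 0.4467) = 0.6912.
(a) Free chlorine required for 1.94 ppm HOCl: 1.94 / 0.6912 = 2.807 ppm.
(a) FC to add: 2.807 − 0 = 2.807 mg/L as Cl₂.
(a) Cl₂ equivalent: 2.807 mg/L × 215,366 L = 604.4 g.
(a) Product at 58.4% available Cl: 604.4 / 0.584 = 1035 g.

(b) Volume: 1810 m³ = 1,810,000 L.
(b) Moles of Ca²⁺: 321,000 g ÷ 147 g/mol = 2184 mol.
(b) As CaCO₃: 2184 mol × 100.1 g/mol = 218,600 g.
(b) Rise: 218,600 g / 1,810,000 L × 1000 = 120.8 mg/L.

(a) 1.04 kg; (b) 121 ppm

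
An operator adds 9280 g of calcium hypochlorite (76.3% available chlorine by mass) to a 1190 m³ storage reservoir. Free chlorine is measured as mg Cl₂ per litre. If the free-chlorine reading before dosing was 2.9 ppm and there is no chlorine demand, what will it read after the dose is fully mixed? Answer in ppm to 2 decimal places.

8.85 ppm

Volume: 1190 m³ = 1,190,000 L.
Available chlorine delivered: 9280 g × 0.763 = 7081 g as Cl₂.
Concentration rise: 7081 g / 1,190,000 L = 5.95 mg/L = 5.95 ppm.
Final FC: 2.9 + 5.95 = 8.85 ppm.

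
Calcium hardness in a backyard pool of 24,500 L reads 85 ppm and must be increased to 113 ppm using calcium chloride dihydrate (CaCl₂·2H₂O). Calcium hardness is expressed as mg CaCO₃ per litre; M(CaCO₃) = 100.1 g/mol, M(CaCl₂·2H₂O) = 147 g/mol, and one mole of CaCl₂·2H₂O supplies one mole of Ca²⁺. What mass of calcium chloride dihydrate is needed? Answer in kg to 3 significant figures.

1.01 kg

Hardness to add: (113 − 85) = 28 mg/L as CaCO₃ × 24,500 L = 686 g as CaCO₃.
Moles of Ca²⁺ (1 mol Ca²⁺ ≡ 1 mol CaCO₃): 686 / 100.1 g/mol = 6.853 mol.
Mass of CaCl₂·2H₂O: 6.853 × 147 = 1007 g.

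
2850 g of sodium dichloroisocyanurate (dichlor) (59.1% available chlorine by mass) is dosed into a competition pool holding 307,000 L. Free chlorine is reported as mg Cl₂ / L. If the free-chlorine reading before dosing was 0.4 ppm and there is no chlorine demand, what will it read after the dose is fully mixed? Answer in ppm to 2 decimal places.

Available chlorine delivered: 2850 g × 0.591 = 1684 g as Cl₂.
Concentration rise: 1684 g / 307,000 L = 5.486 mg/L = 5.49 ppm.
Final FC: 0.4 + 5.49 = 5.89 ppm.

5.89 ppm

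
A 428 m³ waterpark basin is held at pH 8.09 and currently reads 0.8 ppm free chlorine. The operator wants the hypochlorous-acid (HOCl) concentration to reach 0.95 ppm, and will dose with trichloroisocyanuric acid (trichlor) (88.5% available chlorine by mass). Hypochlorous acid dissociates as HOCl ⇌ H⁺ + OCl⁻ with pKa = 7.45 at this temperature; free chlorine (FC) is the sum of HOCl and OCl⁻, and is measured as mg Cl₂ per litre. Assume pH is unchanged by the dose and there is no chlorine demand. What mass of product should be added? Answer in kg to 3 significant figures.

Volume: 428 m³ = 428,000 L.
[OCl⁻]/[HOCl] = 10^(pH − pKa) = 10^(8.09 − 7.45) = 4.365; fraction as HOCl = 1/(1 + 4.365) = 0.1864.
Free chlorine required for 0.95 ppm HOCl: 0.95 / 0.1864 = 5.097 ppm.
FC to add: 5.097 − 0.8 = 4.297 mg/L as Cl₂.
Cl₂ equivalent: 4.297 mg/L × 428,000 L = 1839 g.
Product at 88.5% available Cl: 1839 / 0.885 = 2078 g.

2.08 kg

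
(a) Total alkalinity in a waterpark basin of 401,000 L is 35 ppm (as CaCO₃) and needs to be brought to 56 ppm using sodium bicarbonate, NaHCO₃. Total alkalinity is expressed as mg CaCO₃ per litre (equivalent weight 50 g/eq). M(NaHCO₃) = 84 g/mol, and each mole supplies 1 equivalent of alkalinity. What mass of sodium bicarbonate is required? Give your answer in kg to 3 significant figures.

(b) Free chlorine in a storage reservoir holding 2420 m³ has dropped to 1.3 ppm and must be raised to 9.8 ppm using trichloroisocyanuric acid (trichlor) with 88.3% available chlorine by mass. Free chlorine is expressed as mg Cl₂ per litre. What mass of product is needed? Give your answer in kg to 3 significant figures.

(a) 14.1 kg; (b) 23.3 kg

(a) Alkalinity to add: (56 − 35) = 21 mg/L as CaCO₃ × 401,000 L = 8421 g as CaCO₃.
(a) Equivalents: 8421 g ÷ 50 g/eq = 168.4 eq.
(a) NaHCO₃ supplies 1 eq per mole → 168.4 mol.
(a) Mass: 168.4 mol × 84 g/mol = 14,150 g.

(b) Volume: 2420 m³ = 2,420,000 L.
(b) Chlorine deficit: 9.8 − 1.3 = 8.5 ppm = 8.5 mg/L as Cl₂.
(b) Cl₂ equivalent needed: 8.5 mg/L × 2,420,000 L = 20,570,000 mg = 20,570 g.
(b) Product at 88.3% available chlorine: 20,570 / 0.883 = 23,300 g.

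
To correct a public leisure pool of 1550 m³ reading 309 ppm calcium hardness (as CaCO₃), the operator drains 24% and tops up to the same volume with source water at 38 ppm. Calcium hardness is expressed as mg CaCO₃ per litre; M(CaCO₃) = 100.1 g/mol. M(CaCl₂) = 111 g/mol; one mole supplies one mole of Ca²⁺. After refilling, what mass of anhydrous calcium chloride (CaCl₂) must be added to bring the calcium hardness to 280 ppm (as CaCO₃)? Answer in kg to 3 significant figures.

61.9 kg

Volume: 1550 m³ = 1,550,000 L.
After draining 24% and refilling: 309 × 0.76 + 38 × 0.24 = 243.96 ppm.
Deficit to target: 280 − 243.96 = 36.04 mg/L.
As CaCO₃: 36.04 mg/L × 1,550,000 L = 55,860 g; ÷ 100.1 = 558.1 mol Ca²⁺.
Mass: 558.1 × 111 = 61,940 g.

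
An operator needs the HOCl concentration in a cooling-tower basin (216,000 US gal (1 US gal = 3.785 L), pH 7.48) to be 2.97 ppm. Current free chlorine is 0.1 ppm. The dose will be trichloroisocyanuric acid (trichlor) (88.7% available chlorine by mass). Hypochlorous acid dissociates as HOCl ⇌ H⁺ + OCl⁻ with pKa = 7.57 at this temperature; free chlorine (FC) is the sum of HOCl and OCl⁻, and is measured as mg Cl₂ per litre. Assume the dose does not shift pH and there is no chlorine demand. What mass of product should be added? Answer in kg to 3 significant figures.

4.87 kg

Volume: 216,000 US gal × 3.785 L/gal = 817,560 L.
[OCl⁻]/[HOCl] = 10^(pH − pKa) = 10^(7.48 − 7.57) = 0.8128; fraction as HOCl = 1/(1 + 0.8128) = 0.5516.
Free chlorine required for 2.97 ppm HOCl: 2.97 / 0.5516 = 5.384 ppm.
FC to add: 5.384 − 0.1 = 5.284 mg/L as Cl₂.
Cl₂ equivalent: 5.284 mg/L × 817,560 L = 4320 g.
Product at 88.7% available Cl: 4320 / 0.887 = 4870 g.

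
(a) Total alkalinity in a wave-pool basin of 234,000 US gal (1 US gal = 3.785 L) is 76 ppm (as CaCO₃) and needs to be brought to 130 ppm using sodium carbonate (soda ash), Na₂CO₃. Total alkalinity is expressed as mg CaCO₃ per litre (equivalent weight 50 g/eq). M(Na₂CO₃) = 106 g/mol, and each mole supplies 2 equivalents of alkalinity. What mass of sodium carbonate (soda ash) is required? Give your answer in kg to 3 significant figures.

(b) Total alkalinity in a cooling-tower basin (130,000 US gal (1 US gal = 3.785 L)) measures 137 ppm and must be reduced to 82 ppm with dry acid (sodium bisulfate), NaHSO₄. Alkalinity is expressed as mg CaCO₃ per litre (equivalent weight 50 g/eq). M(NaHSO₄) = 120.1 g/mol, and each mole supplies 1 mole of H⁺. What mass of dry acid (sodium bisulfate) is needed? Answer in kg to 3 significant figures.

(a) 50.7 kg; (b) 65.0 kg

(a) Volume: 234,000 US gal × 3.785 L/gal = 885,690 L.
(a) Alkalinity to add: (130 − 76) = 54 mg/L as CaCO₃ × 885,690 L = 47,830 g as CaCO₃.
(a) Equivalents: 47,830 g ÷ 50 g/eq = 956.5 eq.
(a) Each mole of Na₂CO₃ supplies 2 eq, so 956.5 / 2 = 478.3 mol.
(a) Mass: 478.3 mol × 106 g/mol = 50,700 g.

(b) Volume: 130,000 US gal × 3.785 L/gal = 492,050 L.
(b) Alkalinity to neutralize: (137 − 82) = 55 mg/L as CaCO₃ × 492,050 L = 27,060 g as CaCO₃.
(b) Equivalents of H⁺ required: 27,060 ÷ 50 g/eq = 541.3 eq = 541.3 mol NaHSO₄.
(b) Mass of NaHSO₄: 541.3 × 120.1 = 65,000 g.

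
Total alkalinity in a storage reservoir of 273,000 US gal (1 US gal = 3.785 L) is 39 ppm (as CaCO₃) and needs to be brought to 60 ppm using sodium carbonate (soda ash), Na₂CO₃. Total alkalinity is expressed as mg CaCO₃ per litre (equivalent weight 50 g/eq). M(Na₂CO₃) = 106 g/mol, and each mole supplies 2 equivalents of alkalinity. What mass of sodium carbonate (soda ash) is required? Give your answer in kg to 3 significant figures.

23.0 kg

Volume: 273,000 US gal × 3.785 L/gal = 1,033,305 L.
Alkalinity to add: (60 − 39) = 21 mg/L as CaCO₃ × 1,033,305 L = 21,700 g as CaCO₃.
Equivalents: 21,700 g ÷ 50 g/eq = 434 eq.
Each mole of Na₂CO₃ supplies 2 eq, so 434 / 2 = 217 mol.
Mass: 217 mol × 106 g/mol = 23,000 g.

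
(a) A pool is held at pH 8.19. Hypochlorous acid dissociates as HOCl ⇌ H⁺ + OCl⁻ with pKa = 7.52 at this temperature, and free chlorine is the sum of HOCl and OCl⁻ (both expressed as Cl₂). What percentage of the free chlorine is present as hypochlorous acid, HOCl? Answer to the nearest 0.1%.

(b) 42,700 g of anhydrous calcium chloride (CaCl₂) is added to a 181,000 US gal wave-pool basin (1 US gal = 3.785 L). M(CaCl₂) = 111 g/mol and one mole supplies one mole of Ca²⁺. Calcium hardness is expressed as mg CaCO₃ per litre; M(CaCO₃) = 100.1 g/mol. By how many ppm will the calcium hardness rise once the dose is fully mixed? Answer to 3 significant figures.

(a) [OCl⁻]/[HOCl] = 10^(pH − pKa) = 10^(8.19 − 7.52) = 10^0.67 = 4.677.
(a) Fraction as HOCl = 1 / (1 + 4.677) = 0.1761.

(b) Volume: 181,000 US gal × 3.785 L/gal = 685,085 L.
(b) Moles of Ca²⁺: 42,700 g ÷ 111 g/mol = 384.7 mol.
(b) As CaCO₃: 384.7 mol × 100.1 g/mol = 38,510 g.
(b) Rise: 38,510 g / 685,085 L × 1000 = 56.21 mg/L.

(a) 17.6%; (b) 56.2 ppm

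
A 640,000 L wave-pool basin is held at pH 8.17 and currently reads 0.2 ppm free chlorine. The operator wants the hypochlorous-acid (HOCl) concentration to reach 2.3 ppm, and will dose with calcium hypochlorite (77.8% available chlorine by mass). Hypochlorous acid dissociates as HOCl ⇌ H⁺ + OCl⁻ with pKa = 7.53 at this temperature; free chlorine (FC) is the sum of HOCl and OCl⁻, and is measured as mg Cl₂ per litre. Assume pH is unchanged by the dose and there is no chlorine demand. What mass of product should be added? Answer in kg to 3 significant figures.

[OCl⁻]/[HOCl] = 10^(pH − pKa) = 10^(8.17 − 7.53) = 4.365; fraction as HOCl = 1/(1 + 4.365) = 0.1864.
Free chlorine required for 2.3 ppm HOCl: 2.3 / 0.1864 = 12.34 ppm.
FC to add: 12.34 − 0.2 = 12.14 mg/L as Cl₂.
Cl₂ equivalent: 12.14 mg/L × 640,000 L = 7770 g.
Product at 77.8% available Cl: 7770 / 0.778 = 9987 g.

9.99 kg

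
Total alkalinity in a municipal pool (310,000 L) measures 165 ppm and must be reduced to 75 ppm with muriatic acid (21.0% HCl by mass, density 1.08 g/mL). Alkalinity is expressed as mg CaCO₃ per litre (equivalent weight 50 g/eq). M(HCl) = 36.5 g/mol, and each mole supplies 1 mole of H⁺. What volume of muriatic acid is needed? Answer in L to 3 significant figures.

89.8 L

Alkalinity to neutralize: (165 − 75) = 90 mg/L as CaCO₃ × 310,000 L = 27,900 g as CaCO₃.
Equivalents of H⁺ required: 27,900 ÷ 50 g/eq = 558 eq = 558 mol HCl.
Mass of HCl: 558 × 36.5 = 20,370 g.
Mass of 21.0% solution: 20,370 / 0.21 = 96,990 g.
Volume: 96,990 g ÷ 1.08 g/mL = 89,800 mL.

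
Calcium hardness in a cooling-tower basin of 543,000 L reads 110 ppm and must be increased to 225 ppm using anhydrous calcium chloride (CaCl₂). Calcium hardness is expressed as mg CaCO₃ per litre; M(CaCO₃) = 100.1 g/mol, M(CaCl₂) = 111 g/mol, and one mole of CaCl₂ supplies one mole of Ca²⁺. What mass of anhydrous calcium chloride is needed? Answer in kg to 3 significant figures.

Hardness to add: (225 − 110) = 115 mg/L as CaCO₃ × 543,000 L = 62,440 g as CaCO₃.
Moles of Ca²⁺ (1 mol Ca²⁺ ≡ 1 mol CaCO₃): 62,440 / 100.1 g/mol = 623.8 mol.
Mass of CaCl₂: 623.8 × 111 = 69,240 g.

69.2 kg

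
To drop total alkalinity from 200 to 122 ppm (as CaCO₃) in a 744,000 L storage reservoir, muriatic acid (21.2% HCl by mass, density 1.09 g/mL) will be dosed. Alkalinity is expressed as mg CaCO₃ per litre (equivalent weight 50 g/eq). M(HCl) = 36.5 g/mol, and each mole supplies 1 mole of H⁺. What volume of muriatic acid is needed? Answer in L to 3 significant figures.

183 L

Alkalinity to neutralize: (200 − 122) = 78 mg/L as CaCO₃ × 744,000 L = 58,030 g as CaCO₃.
Equivalents of H⁺ required: 58,030 ÷ 50 g/eq = 1161 eq = 1161 mol HCl.
Mass of HCl: 1161 × 36.5 = 42,360 g.
Mass of 21.2% solution: 42,360 / 0.212 = 199,800 g.
Volume: 199,800 g ÷ 1.09 g/mL = 183,300 mL.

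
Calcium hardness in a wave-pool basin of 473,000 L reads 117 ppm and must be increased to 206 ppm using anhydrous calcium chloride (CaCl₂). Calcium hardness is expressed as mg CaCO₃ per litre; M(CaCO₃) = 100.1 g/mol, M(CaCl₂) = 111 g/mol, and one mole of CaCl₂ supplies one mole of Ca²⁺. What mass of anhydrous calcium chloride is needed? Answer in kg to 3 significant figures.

46.7 kg

Hardness to add: (206 − 117) = 89 mg/L as CaCO₃ × 473,000 L = 42,100 g as CaCO₃.
Moles of Ca²⁺ (1 mol Ca²⁺ ≡ 1 mol CaCO₃): 42,100 / 100.1 g/mol = 420.5 mol.
Mass of CaCl₂: 420.5 × 111 = 46,680 g.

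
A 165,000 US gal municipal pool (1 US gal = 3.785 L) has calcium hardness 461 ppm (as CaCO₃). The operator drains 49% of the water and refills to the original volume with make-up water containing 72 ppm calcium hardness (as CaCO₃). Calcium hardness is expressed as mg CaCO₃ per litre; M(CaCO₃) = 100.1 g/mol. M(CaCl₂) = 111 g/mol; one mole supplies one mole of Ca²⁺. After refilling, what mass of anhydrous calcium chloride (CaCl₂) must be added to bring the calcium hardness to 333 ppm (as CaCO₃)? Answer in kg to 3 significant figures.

Volume: 165,000 US gal × 3.785 L/gal = 624,525 L.
After draining 49% and refilling: 461 × 0.51 + 72 × 0.49 = 270.39 ppm.
Deficit to target: 333 − 270.39 = 62.61 mg/L.
As CaCO₃: 62.61 mg/L × 624,525 L = 39,100 g; ÷ 100.1 = 390.6 mol Ca²⁺.
Mass: 390.6 × 111 = 43,360 g.

43.4 kg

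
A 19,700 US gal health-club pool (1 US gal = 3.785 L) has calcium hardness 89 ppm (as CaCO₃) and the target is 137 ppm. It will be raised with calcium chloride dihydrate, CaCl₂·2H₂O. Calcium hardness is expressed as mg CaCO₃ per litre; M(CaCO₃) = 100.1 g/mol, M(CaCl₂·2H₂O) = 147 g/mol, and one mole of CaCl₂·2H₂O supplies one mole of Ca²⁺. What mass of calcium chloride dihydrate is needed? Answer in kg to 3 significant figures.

5.26 kg

Volume: 19,700 US gal × 3.785 L/gal = 74,564 L.
Hardness to add: (137 − 89) = 48 mg/L as CaCO₃ × 74,564 L = 3579 g as CaCO₃.
Moles of Ca²⁺ (1 mol Ca²⁺ ≡ 1 mol CaCO₃): 3579 / 100.1 g/mol = 35.76 mol.
Mass of CaCl₂·2H₂O: 35.76 × 147 = 5256 g.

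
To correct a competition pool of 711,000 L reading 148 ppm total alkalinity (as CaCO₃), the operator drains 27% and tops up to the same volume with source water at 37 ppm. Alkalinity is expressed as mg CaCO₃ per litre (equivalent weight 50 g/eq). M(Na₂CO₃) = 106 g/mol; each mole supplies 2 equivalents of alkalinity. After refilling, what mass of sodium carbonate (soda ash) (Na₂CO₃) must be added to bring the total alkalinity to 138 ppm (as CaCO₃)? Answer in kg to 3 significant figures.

After draining 27% and refilling: 148 × 0.73 + 37 × 0.27 = 118.03 ppm.
Deficit to target: 138 − 118.03 = 19.97 mg/L.
As CaCO₃: 19.97 mg/L × 711,000 L = 14,200 g; ÷ 50 g/eq ÷ 2 = 142 mol Na₂CO₃.
Mass: 142 × 106 = 15,050 g.

15.1 kg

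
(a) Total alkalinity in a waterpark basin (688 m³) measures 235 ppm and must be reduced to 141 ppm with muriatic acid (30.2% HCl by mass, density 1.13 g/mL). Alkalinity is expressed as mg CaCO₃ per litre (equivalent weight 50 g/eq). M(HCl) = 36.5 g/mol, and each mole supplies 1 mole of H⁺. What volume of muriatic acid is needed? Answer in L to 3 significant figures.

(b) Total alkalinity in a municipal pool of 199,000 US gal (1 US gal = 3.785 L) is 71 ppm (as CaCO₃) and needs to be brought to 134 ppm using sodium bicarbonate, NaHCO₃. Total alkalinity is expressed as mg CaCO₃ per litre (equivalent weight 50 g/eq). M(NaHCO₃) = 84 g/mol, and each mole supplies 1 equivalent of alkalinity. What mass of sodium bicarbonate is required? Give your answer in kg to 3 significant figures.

(a) 138 L; (b) 79.7 kg

(a) Volume: 688 m³ = 688,000 L.
(a) Alkalinity to neutralize: (235 − 141) = 94 mg/L as CaCO₃ × 688,000 L = 64,670 g as CaCO₃.
(a) Equivalents of H⁺ required: 64,670 ÷ 50 g/eq = 1293 eq = 1293 mol HCl.
(a) Mass of HCl: 1293 × 36.5 = 47,210 g.
(a) Mass of 30.2% solution: 47,210 / 0.302 = 156,300 g.
(a) Volume: 156,300 g ÷ 1.13 g/mL = 138,300 mL.

(b) Volume: 199,000 US gal × 3.785 L/gal = 753,215 L.
(b) Alkalinity to add: (134 − 71) = 63 mg/L as CaCO₃ × 753,215 L = 47,450 g as CaCO₃.
(b) Equivalents: 47,450 g ÷ 50 g/eq = 949.1 eq.
(b) NaHCO₃ supplies 1 eq per mole → 949.1 mol.
(b) Mass: 949.1 mol × 84 g/mol = 79,720 g.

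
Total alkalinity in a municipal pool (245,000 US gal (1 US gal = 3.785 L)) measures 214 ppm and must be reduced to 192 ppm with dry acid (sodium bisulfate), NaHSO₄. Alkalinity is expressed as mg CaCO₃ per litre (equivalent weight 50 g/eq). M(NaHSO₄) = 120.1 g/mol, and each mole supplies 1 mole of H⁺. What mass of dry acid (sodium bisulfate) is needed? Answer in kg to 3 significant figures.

49.0 kg

Volume: 245,000 US gal × 3.785 L/gal = 927,325 L.
Alkalinity to neutralize: (214 − 192) = 22 mg/L as CaCO₃ × 927,325 L = 20,400 g as CaCO₃.
Equivalents of H⁺ required: 20,400 ÷ 50 g/eq = 408 eq = 408 mol NaHSO₄.
Mass of NaHSO₄: 408 × 120.1 = 49,000 g.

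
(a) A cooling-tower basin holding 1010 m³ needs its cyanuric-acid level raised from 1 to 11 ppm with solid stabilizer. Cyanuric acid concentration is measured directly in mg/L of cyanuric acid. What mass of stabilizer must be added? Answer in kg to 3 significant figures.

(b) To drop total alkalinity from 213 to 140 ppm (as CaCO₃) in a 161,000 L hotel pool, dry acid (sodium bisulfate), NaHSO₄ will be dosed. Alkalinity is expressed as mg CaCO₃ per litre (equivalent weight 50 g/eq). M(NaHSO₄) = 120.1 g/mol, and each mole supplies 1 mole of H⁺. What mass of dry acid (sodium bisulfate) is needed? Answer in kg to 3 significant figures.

(a) Volume: 1010 m³ = 1,010,000 L.
(a) CYA to add: (11 − 1) = 10 mg/L × 1,010,000 L = 10,100 g cyanuric acid.

(b) Alkalinity to neutralize: (213 − 140) = 73 mg/L as CaCO₃ × 161,000 L = 11,750 g as CaCO₃.
(b) Equivalents of H⁺ required: 11,750 ÷ 50 g/eq = 235.1 eq = 235.1 mol NaHSO₄.
(b) Mass of NaHSO₄: 235.1 × 120.1 = 28,230 g.

(a) 10.1 kg; (b) 28.2 kg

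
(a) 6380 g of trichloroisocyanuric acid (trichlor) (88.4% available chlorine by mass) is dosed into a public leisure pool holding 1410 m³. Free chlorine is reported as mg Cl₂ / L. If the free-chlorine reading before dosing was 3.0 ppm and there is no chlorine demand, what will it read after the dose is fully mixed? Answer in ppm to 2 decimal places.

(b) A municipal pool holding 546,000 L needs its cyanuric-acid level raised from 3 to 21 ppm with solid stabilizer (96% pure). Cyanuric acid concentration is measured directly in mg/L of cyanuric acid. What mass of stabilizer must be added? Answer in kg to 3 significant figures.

(a) 7.00 ppm; (b) 10.2 kg

(a) Volume: 1410 m³ = 1,410,000 L.
(a) Available chlorine delivered: 6380 g × 0.884 = 5640 g as Cl₂.
(a) Concentration rise: 5640 g / 1,410,000 L = 4 mg/L = 4.00 ppm.
(a) Final FC: 3.0 + 4.00 = 7.00 ppm.

(b) CYA to add: (21 − 3) = 18 mg/L × 546,000 L = 9828 g cyanuric acid.
(b) At 96% purity: 9828 / 0.96 = 10,240 g product.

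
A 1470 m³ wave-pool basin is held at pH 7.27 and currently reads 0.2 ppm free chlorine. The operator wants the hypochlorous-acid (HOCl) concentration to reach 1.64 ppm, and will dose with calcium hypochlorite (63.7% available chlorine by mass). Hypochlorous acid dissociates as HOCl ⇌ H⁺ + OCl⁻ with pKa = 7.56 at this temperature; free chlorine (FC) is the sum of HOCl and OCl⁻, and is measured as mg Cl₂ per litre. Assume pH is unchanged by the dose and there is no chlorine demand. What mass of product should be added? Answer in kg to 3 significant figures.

5.26 kg

Volume: 1470 m³ = 1,470,000 L.
[OCl⁻]/[HOCl] = 10^(pH − pKa) = 10^(7.27 − 7.56) = 0.5129; fraction as HOCl = 1/(1 + 0.5129) = 0.661.
Free chlorine required for 1.64 ppm HOCl: 1.64 / 0.661 = 2.481 ppm.
FC to add: 2.481 − 0.2 = 2.281 mg/L as Cl₂.
Cl₂ equivalent: 2.281 mg/L × 1,470,000 L = 3353 g.
Product at 63.7% available Cl: 3353 / 0.637 = 5264 g.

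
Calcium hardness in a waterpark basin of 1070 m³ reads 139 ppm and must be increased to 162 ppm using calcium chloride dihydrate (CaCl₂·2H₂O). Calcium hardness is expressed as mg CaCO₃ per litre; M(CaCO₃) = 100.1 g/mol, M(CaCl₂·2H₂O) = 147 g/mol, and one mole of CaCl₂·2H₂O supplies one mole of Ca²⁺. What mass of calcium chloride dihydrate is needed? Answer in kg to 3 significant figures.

36.1 kg

Volume: 1070 m³ = 1,070,000 L.
Hardness to add: (162 − 139) = 23 mg/L as CaCO₃ × 1,070,000 L = 24,610 g as CaCO₃.
Moles of Ca²⁺ (1 mol Ca²⁺ ≡ 1 mol CaCO₃): 24,610 / 100.1 g/mol = 245.9 mol.
Mass of CaCl₂·2H₂O: 245.9 × 147 = 36,140 g.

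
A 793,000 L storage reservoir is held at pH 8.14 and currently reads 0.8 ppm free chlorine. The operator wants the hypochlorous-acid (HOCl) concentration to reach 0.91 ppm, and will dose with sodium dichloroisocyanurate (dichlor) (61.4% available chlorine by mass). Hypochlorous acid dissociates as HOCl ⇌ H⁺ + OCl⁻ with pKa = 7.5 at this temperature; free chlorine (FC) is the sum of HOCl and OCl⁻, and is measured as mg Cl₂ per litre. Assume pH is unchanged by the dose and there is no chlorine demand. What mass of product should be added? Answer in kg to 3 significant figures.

5.27 kg

[OCl⁻]/[HOCl] = 10^(pH − pKa) = 10^(8.14 − 7.5) = 4.365; fraction as HOCl = 1/(1 + 4.365) = 0.1864.
Free chlorine required for 0.91 ppm HOCl: 0.91 / 0.1864 = 4.882 ppm.
FC to add: 4.882 − 0.8 = 4.082 mg/L as Cl₂.
Cl₂ equivalent: 4.082 mg/L × 793,000 L = 3237 g.
Product at 61.4% available Cl: 3237 / 0.614 = 5272 g.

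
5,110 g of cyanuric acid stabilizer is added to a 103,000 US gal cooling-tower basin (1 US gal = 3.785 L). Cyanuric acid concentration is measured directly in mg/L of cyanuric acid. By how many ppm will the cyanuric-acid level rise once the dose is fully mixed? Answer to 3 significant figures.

13.1 ppm

Volume: 103,000 US gal × 3.785 L/gal = 389,855 L.
Rise: 5,110 g / 389,855 L × 1000 = 13.11 mg/L.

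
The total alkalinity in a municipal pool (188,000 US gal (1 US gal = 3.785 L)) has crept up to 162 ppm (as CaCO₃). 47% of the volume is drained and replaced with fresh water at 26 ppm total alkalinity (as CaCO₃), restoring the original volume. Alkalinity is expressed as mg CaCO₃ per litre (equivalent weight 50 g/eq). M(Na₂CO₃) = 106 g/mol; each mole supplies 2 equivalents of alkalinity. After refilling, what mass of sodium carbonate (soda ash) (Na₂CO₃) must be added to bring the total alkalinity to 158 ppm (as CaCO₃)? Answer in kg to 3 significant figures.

45.2 kg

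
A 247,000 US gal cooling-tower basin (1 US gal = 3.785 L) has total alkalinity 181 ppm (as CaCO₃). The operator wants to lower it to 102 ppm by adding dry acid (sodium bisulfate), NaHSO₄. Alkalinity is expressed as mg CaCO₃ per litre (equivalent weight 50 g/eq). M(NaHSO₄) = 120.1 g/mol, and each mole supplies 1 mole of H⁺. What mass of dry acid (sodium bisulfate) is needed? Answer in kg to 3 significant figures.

Volume: 247,000 US gal × 3.785 L/gal = 934,895 L.
Alkalinity to neutralize: (181 − 102) = 79 mg/L as CaCO₃ × 934,895 L = 73,860 g as CaCO₃.
Equivalents of H⁺ required: 73,860 ÷ 50 g/eq = 1477 eq = 1477 mol NaHSO₄.
Mass of NaHSO₄: 1477 × 120.1 = 177,400 g.

177 kg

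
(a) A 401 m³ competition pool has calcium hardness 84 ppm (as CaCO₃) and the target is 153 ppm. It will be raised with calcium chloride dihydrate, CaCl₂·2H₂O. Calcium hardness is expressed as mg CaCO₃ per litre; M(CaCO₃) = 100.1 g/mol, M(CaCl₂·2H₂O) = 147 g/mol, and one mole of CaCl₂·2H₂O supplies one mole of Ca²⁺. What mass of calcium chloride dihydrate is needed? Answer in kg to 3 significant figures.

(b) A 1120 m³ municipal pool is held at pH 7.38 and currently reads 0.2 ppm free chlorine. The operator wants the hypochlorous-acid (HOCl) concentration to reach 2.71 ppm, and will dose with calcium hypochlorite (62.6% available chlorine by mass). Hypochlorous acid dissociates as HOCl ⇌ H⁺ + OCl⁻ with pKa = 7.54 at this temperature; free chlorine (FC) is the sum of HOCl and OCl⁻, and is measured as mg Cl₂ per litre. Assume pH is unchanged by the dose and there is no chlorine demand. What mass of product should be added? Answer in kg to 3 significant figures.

(a) 40.6 kg; (b) 7.85 kg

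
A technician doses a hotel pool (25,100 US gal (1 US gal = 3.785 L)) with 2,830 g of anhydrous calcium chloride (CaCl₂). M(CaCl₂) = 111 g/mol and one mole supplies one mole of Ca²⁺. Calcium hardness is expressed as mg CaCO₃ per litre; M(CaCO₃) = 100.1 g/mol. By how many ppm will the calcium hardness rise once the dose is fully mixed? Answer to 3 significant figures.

Volume: 25,100 US gal × 3.785 L/gal = 95,004 L.
Moles of Ca²⁺: 2,830 g ÷ 111 g/mol = 25.5 mol.
As CaCO₃: 25.5 mol × 100.1 g/mol = 2552 g.
Rise: 2552 g / 95,004 L × 1000 = 26.86 mg/L.

26.9 ppm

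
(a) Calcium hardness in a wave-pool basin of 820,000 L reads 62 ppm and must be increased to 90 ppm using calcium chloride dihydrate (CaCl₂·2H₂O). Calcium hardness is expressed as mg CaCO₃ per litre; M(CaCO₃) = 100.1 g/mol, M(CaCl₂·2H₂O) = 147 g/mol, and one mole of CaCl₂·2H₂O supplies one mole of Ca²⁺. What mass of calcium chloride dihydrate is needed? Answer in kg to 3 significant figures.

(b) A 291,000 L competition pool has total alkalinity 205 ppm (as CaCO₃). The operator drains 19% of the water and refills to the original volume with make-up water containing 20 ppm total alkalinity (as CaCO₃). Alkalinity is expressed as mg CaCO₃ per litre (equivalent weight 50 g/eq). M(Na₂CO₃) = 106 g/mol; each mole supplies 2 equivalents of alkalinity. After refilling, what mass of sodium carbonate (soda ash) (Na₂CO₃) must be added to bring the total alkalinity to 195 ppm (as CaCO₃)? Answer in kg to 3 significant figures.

(a) 33.7 kg; (b) 7.76 kg

(a) Hardness to add: (90 − 62) = 28 mg/L as CaCO₃ × 820,000 L = 22,960 g as CaCO₃.
(a) Moles of Ca²⁺ (1 mol Ca²⁺ ≡ 1 mol CaCO₃): 22,960 / 100.1 g/mol = 229.4 mol.
(a) Mass of CaCl₂·2H₂O: 229.4 × 147 = 33,720 g.

(b) After draining 19% and refilling: 205 × 0.81 + 20 × 0.19 = 169.85 ppm.
(b) Deficit to target: 195 − 169.85 = 25.15 mg/L.
(b) As CaCO₃: 25.15 mg/L × 291,000 L = 7319 g; ÷ 50 g/eq ÷ 2 = 73.19 mol Na₂CO₃.
(b) Mass: 73.19 × 106 = 7758 g.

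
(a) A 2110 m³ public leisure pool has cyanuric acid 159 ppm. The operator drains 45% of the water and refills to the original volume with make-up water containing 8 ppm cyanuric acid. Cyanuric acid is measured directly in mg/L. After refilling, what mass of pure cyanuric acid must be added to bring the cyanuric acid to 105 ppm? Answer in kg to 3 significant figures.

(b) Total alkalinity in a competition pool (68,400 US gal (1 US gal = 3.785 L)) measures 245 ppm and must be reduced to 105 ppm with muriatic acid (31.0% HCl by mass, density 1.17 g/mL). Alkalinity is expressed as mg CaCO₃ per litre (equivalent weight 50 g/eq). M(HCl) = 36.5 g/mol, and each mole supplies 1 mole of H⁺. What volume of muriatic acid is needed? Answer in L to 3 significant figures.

(a) Volume: 2110 m³ = 2,110,000 L.
(a) After draining 45% and refilling: 159 × 0.55 + 8 × 0.45 = 91.05 ppm.
(a) Deficit to target: 105 − 91.05 = 13.95 mg/L.
(a) Mass: 13.95 mg/L × 2,110,000 L = 29,430 g cyanuric acid.

(b) Volume: 68,400 US gal × 3.785 L/gal = 258,894 L.
(b) Alkalinity to neutralize: (245 − 105) = 140 mg/L as CaCO₃ × 258,894 L = 36,250 g as CaCO₃.
(b) Equivalents of H⁺ required: 36,250 ÷ 50 g/eq = 724.9 eq = 724.9 mol HCl.
(b) Mass of HCl: 724.9 × 36.5 = 26,460 g.
(b) Mass of 31.0% solution: 26,460 / 0.31 = 85,350 g.
(b) Volume: 85,350 g ÷ 1.17 g/mL = 72,950 mL.

(a) 29.4 kg; (b) 73.0 L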